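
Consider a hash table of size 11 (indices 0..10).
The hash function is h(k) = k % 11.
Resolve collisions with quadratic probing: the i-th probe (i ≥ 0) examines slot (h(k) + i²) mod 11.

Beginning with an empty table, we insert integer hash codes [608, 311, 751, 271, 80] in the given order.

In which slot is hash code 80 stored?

1

608 hashes to 3; slot 3 is free → place at 3.
311 hashes to 3; 3 taken → place at 4.
751 hashes to 3; 3,4 taken → place at 7.
271 hashes to 7; 7 taken → place at 8.
80 hashes to 3; 3,4,7 taken → place at 1.
Table: [., 80, ., 608, 311, ., ., 751, 271, ., .]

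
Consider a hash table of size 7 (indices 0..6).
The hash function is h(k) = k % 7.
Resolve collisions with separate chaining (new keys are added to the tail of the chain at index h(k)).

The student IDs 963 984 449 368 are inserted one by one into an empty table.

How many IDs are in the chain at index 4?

3

Insert 963: h=4, bucket 4 empty -> new chain.
Insert 984: h=4, bucket 4 nonempty -> append to chain.
Insert 449: h=1, bucket 1 empty -> new chain.
Insert 368: h=4, bucket 4 nonempty -> append to chain.
Final buckets:
0: .
1: 449
2: .
3: .
4: 963 -> 984 -> 368
5: .
6: .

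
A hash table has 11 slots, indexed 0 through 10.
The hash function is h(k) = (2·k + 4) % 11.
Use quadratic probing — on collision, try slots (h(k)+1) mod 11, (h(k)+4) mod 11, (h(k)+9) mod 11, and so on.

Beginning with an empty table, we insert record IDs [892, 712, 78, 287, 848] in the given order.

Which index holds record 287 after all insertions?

10

892: h=6 -> slot 6
712: h=9 -> slot 9
78: h=6, probe 6,7 -> slot 7
287: h=6, probe 6,7,10 -> slot 10
848: h=6, probe 6,7,10,4 -> slot 4
Table: [., ., ., ., 848, ., 892, 78, ., 712, 287]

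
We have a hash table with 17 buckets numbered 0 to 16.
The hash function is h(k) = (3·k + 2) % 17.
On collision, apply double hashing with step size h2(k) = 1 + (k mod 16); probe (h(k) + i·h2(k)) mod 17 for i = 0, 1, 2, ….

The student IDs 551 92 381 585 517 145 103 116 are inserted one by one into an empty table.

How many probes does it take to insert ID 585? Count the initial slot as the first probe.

2

551: h=6 => slot 6
92: h=6, h2=13, probe 6,2 => slot 2
381: h=6, h2=14, probe 6,3 => slot 3
585: h=6, h2=10, probe 6,16 => slot 16
517: h=6, h2=6, probe 6,12 => slot 12
145: h=12, h2=2, probe 12,14 => slot 14
103: h=5 => slot 5
116: h=10 => slot 10
Table: [_, _, 92, 381, _, 103, 551, _, _, _, 116, _, 517, _, 145, _, 585]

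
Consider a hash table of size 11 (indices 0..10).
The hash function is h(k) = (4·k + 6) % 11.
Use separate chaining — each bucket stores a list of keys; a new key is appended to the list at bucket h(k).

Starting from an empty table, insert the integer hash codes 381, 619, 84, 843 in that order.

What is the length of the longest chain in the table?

3

381 -> bucket 1
619 -> bucket 7
84 -> bucket 1 (collision)
843 -> bucket 1 (collision)
Final buckets:
0: _
1: 381 -> 84 -> 843
2: _
3: _
4: _
5: _
6: _
7: 619
8: _
9: _
10: _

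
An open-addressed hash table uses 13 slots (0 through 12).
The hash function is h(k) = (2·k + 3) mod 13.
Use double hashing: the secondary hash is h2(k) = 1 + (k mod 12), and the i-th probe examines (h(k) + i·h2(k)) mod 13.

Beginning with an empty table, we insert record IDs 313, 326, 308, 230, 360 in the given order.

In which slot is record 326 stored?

313 hashes to 5; slot 5 is free => place at 5.
326 hashes to 5, h2=3; 5 taken => place at 8.
308 hashes to 8, h2=9; 8 taken => place at 4.
230 hashes to 8, h2=3; 8 taken => place at 11.
360 hashes to 8, h2=1; 8 taken => place at 9.
Table: [_, _, _, _, 308, 313, _, _, 326, 360, _, 230, _]

8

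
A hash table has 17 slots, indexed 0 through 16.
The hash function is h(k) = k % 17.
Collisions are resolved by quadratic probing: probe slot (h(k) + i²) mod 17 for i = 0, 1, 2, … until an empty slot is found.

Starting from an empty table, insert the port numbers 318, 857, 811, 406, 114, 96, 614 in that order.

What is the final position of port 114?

16

Insert 318: h=12, slot 12 empty → index 12.
Insert 857: h=7, slot 7 empty → index 7.
Insert 811: h=12, slot 12 occupied → index 13.
Insert 406: h=15, slot 15 empty → index 15.
Insert 114: h=12, slots 12,13 occupied → index 16.
Insert 96: h=11, slot 11 empty → index 11.
Insert 614: h=2, slot 2 empty → index 2.
Table: [-, -, 614, -, -, -, -, 857, -, -, -, 96, 318, 811, -, 406, 114]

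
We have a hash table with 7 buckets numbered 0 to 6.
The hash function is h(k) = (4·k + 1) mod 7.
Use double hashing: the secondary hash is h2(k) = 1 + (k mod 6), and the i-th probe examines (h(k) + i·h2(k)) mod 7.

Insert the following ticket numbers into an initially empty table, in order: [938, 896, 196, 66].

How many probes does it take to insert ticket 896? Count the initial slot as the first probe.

2

938 hashes to 1; slot 1 is free -> place at 1.
896 hashes to 1, h2=3; 1 taken -> place at 4.
196 hashes to 1, h2=5; 1 taken -> place at 6.
66 hashes to 6, h2=1; 6 taken -> place at 0.
Table: [66, 938, _, _, 896, _, 196]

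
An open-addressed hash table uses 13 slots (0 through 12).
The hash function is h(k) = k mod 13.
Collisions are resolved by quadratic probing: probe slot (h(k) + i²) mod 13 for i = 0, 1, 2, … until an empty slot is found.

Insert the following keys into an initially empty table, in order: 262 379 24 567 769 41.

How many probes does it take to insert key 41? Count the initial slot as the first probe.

5

Insert 262: h=2, slot 2 empty => index 2.
Insert 379: h=2, slot 2 occupied => index 3.
Insert 24: h=11, slot 11 empty => index 11.
Insert 567: h=8, slot 8 empty => index 8.
Insert 769: h=2, slots 2,3 occupied => index 6.
Insert 41: h=2, slots 2,3,6,11 occupied => index 5.
Table: [-, -, 262, 379, -, 41, 769, -, 567, -, -, 24, -]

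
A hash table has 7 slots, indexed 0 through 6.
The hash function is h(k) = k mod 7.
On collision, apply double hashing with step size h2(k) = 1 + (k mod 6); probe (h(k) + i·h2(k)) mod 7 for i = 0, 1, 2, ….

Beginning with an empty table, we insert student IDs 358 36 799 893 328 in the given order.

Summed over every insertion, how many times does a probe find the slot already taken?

2

Insert 358: h=1, slot 1 empty → index 1.
Insert 36: h=1, h2=1, slot 1 occupied → index 2.
Insert 799: h=1, h2=2, slot 1 occupied → index 3.
Insert 893: h=4, slot 4 empty → index 4.
Insert 328: h=6, slot 6 empty → index 6.
Table: [_, 358, 36, 799, 893, _, 328]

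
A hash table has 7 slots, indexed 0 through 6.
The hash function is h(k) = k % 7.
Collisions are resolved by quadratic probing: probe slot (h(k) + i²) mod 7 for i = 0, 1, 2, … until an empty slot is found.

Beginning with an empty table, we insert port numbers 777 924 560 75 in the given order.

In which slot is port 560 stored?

4

777: h=0 => slot 0
924: h=0, probe 0,1 => slot 1
560: h=0, probe 0,1,4 => slot 4
75: h=5 => slot 5
Table: [777, 924, ∅, ∅, 560, 75, ∅]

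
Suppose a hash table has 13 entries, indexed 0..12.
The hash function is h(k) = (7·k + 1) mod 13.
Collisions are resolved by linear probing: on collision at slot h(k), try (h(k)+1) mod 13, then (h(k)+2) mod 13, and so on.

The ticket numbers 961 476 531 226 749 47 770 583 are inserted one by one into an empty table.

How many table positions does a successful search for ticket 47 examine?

Insert 961: h=7, slot 7 empty → index 7.
Insert 476: h=5, slot 5 empty → index 5.
Insert 531: h=0, slot 0 empty → index 0.
Insert 226: h=10, slot 10 empty → index 10.
Insert 749: h=5, slot 5 occupied → index 6.
Insert 47: h=5, slots 5,6,7 occupied → index 8.
Insert 770: h=9, slot 9 empty → index 9.
Insert 583: h=0, slot 0 occupied → index 1.
Table: [531, 583, ., ., ., 476, 749, 961, 47, 770, 226, ., .]
Lookup 47: h=5, probe 5,6,7,8 → found at 8.

4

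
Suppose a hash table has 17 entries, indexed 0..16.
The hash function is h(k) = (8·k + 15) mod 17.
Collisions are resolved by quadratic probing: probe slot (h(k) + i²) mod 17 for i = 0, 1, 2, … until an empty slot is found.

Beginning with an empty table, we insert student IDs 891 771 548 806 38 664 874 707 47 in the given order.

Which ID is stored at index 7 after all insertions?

874

891: h=3 → slot 3
771: h=12 → slot 12
548: h=13 → slot 13
806: h=3, probe 3,4 → slot 4
38: h=13, probe 13,14 → slot 14
664: h=6 → slot 6
874: h=3, probe 3,4,7 → slot 7
707: h=10 → slot 10
47: h=0 → slot 0
Table: [47, ∅, ∅, 891, 806, ∅, 664, 874, ∅, ∅, 707, ∅, 771, 548, 38, ∅, ∅]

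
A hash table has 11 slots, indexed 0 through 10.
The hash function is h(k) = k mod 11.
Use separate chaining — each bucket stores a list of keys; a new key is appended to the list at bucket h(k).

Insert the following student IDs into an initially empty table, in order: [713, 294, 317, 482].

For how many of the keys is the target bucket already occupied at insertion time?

2

713 → bucket 9
294 → bucket 8
317 → bucket 9 (collision)
482 → bucket 9 (collision)
Final buckets:
0: -
1: -
2: -
3: -
4: -
5: -
6: -
7: -
8: 294
9: 713 -> 317 -> 482
10: -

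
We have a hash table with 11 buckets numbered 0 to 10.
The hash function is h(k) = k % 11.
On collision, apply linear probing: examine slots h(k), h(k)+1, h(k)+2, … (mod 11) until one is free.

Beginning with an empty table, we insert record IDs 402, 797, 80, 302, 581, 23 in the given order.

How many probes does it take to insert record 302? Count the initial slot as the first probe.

402 hashes to 6; slot 6 is free → place at 6.
797 hashes to 5; slot 5 is free → place at 5.
80 hashes to 3; slot 3 is free → place at 3.
302 hashes to 5; 5,6 taken → place at 7.
581 hashes to 9; slot 9 is free → place at 9.
23 hashes to 1; slot 1 is free → place at 1.
Table: [—, 23, —, 80, —, 797, 402, 302, —, 581, —]

3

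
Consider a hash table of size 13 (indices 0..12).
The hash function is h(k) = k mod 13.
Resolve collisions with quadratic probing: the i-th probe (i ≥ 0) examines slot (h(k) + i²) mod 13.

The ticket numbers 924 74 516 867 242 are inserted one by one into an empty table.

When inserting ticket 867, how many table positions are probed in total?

3

924: h=1 => slot 1
74: h=9 => slot 9
516: h=9, probe 9,10 => slot 10
867: h=9, probe 9,10,0 => slot 0
242: h=8 => slot 8
Table: [867, 924, ∅, ∅, ∅, ∅, ∅, ∅, 242, 74, 516, ∅, ∅]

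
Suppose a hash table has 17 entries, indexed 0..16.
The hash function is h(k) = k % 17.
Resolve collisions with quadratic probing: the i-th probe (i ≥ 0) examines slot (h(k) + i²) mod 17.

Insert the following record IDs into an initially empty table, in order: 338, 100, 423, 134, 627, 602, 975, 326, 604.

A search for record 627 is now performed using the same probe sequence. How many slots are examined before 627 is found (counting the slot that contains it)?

338 hashes to 15; slot 15 is free => place at 15.
100 hashes to 15; 15 taken => place at 16.
423 hashes to 15; 15,16 taken => place at 2.
134 hashes to 15; 15,16,2 taken => place at 7.
627 hashes to 15; 15,16,2,7 taken => place at 14.
602 hashes to 7; 7 taken => place at 8.
975 hashes to 6; slot 6 is free => place at 6.
326 hashes to 3; slot 3 is free => place at 3.
604 hashes to 9; slot 9 is free => place at 9.
Table: [-, -, 423, 326, -, -, 975, 134, 602, 604, -, -, -, -, 627, 338, 100]
Lookup 627: h=15, probe 15,16,2,7,14 → found at 14.

5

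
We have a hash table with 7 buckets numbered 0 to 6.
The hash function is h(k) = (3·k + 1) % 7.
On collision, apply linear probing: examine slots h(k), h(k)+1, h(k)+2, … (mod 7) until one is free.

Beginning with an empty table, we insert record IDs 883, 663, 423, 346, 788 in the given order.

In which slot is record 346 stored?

5

883: h=4 -> slot 4
663: h=2 -> slot 2
423: h=3 -> slot 3
346: h=3, probe 3,4,5 -> slot 5
788: h=6 -> slot 6
Table: [∅, ∅, 663, 423, 883, 346, 788]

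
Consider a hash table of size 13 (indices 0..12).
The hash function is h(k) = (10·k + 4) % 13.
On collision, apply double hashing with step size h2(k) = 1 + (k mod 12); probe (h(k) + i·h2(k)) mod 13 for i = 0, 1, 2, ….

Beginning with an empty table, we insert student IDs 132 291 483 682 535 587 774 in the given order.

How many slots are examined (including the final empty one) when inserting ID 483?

3

132: h=11 => slot 11
291: h=2 => slot 2
483: h=11, h2=4, probe 11,2,6 => slot 6
682: h=12 => slot 12
535: h=11, h2=8, probe 11,6,1 => slot 1
587: h=11, h2=12, probe 11,10 => slot 10
774: h=9 => slot 9
Table: [—, 535, 291, —, —, —, 483, —, —, 774, 587, 132, 682]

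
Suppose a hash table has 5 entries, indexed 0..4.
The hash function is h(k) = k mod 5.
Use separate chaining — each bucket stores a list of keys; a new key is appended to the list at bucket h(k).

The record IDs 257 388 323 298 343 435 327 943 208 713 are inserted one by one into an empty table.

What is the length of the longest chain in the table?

7

257 → bucket 2
388 → bucket 3
323 → bucket 3 (collision)
298 → bucket 3 (collision)
343 → bucket 3 (collision)
435 → bucket 0
327 → bucket 2 (collision)
943 → bucket 3 (collision)
208 → bucket 3 (collision)
713 → bucket 3 (collision)
Final buckets:
0: 435
1: -
2: 257 -> 327
3: 388 -> 323 -> 298 -> 343 -> 943 -> 208 -> 713
4: -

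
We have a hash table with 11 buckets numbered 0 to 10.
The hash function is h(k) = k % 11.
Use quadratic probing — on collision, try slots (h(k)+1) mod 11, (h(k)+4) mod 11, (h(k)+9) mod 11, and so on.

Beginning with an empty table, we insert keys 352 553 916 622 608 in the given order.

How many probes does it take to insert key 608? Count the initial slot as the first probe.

3

Insert 352: h=0, slot 0 empty => index 0.
Insert 553: h=3, slot 3 empty => index 3.
Insert 916: h=3, slot 3 occupied => index 4.
Insert 622: h=6, slot 6 empty => index 6.
Insert 608: h=3, slots 3,4 occupied => index 7.
Table: [352, ., ., 553, 916, ., 622, 608, ., ., .]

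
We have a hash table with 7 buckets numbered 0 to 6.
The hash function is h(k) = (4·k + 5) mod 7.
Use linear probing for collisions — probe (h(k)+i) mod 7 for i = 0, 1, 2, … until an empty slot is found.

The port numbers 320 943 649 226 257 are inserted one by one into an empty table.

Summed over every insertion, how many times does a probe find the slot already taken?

8

320: h=4 => slot 4
943: h=4, probe 4,5 => slot 5
649: h=4, probe 4,5,6 => slot 6
226: h=6, probe 6,0 => slot 0
257: h=4, probe 4,5,6,0,1 => slot 1
Table: [226, 257, _, _, 320, 943, 649]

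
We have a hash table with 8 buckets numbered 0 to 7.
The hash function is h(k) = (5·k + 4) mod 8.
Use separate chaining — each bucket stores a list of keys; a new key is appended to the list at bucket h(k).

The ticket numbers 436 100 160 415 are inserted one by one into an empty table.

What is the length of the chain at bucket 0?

2

436 → bucket 0
100 → bucket 0 (collision)
160 → bucket 4
415 → bucket 7
Final buckets:
0: 436 -> 100
1: _
2: _
3: _
4: 160
5: _
6: _
7: 415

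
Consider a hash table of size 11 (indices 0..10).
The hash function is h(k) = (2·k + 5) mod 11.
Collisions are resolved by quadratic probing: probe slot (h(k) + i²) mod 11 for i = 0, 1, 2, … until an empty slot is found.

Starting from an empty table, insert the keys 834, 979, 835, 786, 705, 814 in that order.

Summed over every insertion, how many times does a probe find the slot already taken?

834 hashes to 1; slot 1 is free => place at 1.
979 hashes to 5; slot 5 is free => place at 5.
835 hashes to 3; slot 3 is free => place at 3.
786 hashes to 4; slot 4 is free => place at 4.
705 hashes to 7; slot 7 is free => place at 7.
814 hashes to 5; 5 taken => place at 6.
Table: [., 834, ., 835, 786, 979, 814, 705, ., ., .]

1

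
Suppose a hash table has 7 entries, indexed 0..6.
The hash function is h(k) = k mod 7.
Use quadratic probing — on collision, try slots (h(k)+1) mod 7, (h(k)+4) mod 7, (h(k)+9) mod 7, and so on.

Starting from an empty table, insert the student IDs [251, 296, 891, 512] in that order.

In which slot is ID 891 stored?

3

251 hashes to 6; slot 6 is free → place at 6.
296 hashes to 2; slot 2 is free → place at 2.
891 hashes to 2; 2 taken → place at 3.
512 hashes to 1; slot 1 is free → place at 1.
Table: [_, 512, 296, 891, _, _, 251]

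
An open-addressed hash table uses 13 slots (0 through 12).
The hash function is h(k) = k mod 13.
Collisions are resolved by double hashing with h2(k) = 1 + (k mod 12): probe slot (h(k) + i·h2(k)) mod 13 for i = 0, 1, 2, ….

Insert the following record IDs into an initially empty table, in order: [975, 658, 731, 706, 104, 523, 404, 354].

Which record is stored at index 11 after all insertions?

523

975 hashes to 0; slot 0 is free → place at 0.
658 hashes to 8; slot 8 is free → place at 8.
731 hashes to 3; slot 3 is free → place at 3.
706 hashes to 4; slot 4 is free → place at 4.
104 hashes to 0, h2=9; 0 taken → place at 9.
523 hashes to 3, h2=8; 3 taken → place at 11.
404 hashes to 1; slot 1 is free → place at 1.
354 hashes to 3, h2=7; 3 taken → place at 10.
Table: [975, 404, —, 731, 706, —, —, —, 658, 104, 354, 523, —]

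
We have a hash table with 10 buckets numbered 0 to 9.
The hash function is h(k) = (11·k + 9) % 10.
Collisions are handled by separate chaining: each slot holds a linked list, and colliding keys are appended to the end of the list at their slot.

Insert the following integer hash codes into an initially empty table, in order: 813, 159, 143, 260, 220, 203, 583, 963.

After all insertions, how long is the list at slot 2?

5

Insert 813: h=2, bucket 2 empty → new chain.
Insert 159: h=8, bucket 8 empty → new chain.
Insert 143: h=2, bucket 2 nonempty → append to chain.
Insert 260: h=9, bucket 9 empty → new chain.
Insert 220: h=9, bucket 9 nonempty → append to chain.
Insert 203: h=2, bucket 2 nonempty → append to chain.
Insert 583: h=2, bucket 2 nonempty → append to chain.
Insert 963: h=2, bucket 2 nonempty → append to chain.
Final buckets:
0: _
1: _
2: 813 -> 143 -> 203 -> 583 -> 963
3: _
4: _
5: _
6: _
7: _
8: 159
9: 260 -> 220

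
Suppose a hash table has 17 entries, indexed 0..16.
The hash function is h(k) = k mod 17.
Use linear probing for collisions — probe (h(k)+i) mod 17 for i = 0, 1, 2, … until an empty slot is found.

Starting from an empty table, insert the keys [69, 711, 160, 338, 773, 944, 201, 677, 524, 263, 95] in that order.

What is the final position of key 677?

0

69: h=1 → slot 1
711: h=14 → slot 14
160: h=7 → slot 7
338: h=15 → slot 15
773: h=8 → slot 8
944: h=9 → slot 9
201: h=14, probe 14,15,16 → slot 16
677: h=14, probe 14,15,16,0 → slot 0
524: h=14, probe 14,15,16,0,1,2 → slot 2
263: h=8, probe 8,9,10 → slot 10
95: h=10, probe 10,11 → slot 11
Table: [677, 69, 524, ∅, ∅, ∅, ∅, 160, 773, 944, 263, 95, ∅, ∅, 711, 338, 201]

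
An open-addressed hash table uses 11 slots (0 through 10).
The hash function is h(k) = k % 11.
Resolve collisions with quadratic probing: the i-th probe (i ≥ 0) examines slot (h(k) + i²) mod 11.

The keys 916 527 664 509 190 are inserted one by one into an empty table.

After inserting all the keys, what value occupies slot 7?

509

Insert 916: h=3, slot 3 empty -> index 3.
Insert 527: h=10, slot 10 empty -> index 10.
Insert 664: h=4, slot 4 empty -> index 4.
Insert 509: h=3, slots 3,4 occupied -> index 7.
Insert 190: h=3, slots 3,4,7 occupied -> index 1.
Table: [—, 190, —, 916, 664, —, —, 509, —, —, 527]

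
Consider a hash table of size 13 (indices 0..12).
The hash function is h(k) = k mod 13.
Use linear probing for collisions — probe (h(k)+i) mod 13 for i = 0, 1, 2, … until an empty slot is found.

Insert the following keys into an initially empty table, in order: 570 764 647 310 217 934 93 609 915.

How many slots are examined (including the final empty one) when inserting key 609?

6

570 hashes to 11; slot 11 is free -> place at 11.
764 hashes to 10; slot 10 is free -> place at 10.
647 hashes to 10; 10,11 taken -> place at 12.
310 hashes to 11; 11,12 taken -> place at 0.
217 hashes to 9; slot 9 is free -> place at 9.
934 hashes to 11; 11,12,0 taken -> place at 1.
93 hashes to 2; slot 2 is free -> place at 2.
609 hashes to 11; 11,12,0,1,2 taken -> place at 3.
915 hashes to 5; slot 5 is free -> place at 5.
Table: [310, 934, 93, 609, -, 915, -, -, -, 217, 764, 570, 647]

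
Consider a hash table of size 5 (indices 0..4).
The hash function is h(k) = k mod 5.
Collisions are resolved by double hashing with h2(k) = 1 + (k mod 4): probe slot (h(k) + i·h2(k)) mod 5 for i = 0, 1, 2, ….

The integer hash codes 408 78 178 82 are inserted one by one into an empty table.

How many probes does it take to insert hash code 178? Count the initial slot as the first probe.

3

408 hashes to 3; slot 3 is free => place at 3.
78 hashes to 3, h2=3; 3 taken => place at 1.
178 hashes to 3, h2=3; 3,1 taken => place at 4.
82 hashes to 2; slot 2 is free => place at 2.
Table: [_, 78, 82, 408, 178]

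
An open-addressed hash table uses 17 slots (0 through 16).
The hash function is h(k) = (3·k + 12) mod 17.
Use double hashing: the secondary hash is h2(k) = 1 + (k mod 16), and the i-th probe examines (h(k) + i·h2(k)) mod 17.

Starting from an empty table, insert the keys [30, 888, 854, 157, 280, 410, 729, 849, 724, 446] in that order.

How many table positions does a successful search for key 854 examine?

2

30 hashes to 0; slot 0 is free → place at 0.
888 hashes to 7; slot 7 is free → place at 7.
854 hashes to 7, h2=7; 7 taken → place at 14.
157 hashes to 7, h2=14; 7 taken → place at 4.
280 hashes to 2; slot 2 is free → place at 2.
410 hashes to 1; slot 1 is free → place at 1.
729 hashes to 6; slot 6 is free → place at 6.
849 hashes to 9; slot 9 is free → place at 9.
724 hashes to 8; slot 8 is free → place at 8.
446 hashes to 7, h2=15; 7 taken → place at 5.
Table: [30, 410, 280, ., 157, 446, 729, 888, 724, 849, ., ., ., ., 854, ., .]
Lookup 854: h=7, h2=7, probe 7,14 → found at 14.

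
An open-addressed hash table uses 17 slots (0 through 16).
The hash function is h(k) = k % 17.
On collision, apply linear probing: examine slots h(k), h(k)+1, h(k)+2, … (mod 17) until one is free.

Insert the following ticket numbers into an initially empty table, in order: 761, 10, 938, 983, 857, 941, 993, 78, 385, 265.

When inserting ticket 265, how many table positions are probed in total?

6

761: h=13 => slot 13
10: h=10 => slot 10
938: h=3 => slot 3
983: h=14 => slot 14
857: h=7 => slot 7
941: h=6 => slot 6
993: h=7, probe 7,8 => slot 8
78: h=10, probe 10,11 => slot 11
385: h=11, probe 11,12 => slot 12
265: h=10, probe 10,11,12,13,14,15 => slot 15
Table: [_, _, _, 938, _, _, 941, 857, 993, _, 10, 78, 385, 761, 983, 265, _]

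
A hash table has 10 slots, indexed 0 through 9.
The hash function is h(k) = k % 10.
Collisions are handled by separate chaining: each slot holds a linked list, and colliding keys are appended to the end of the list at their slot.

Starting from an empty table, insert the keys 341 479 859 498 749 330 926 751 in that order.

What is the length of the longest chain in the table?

3

Insert 341: h=1, bucket 1 empty → new chain.
Insert 479: h=9, bucket 9 empty → new chain.
Insert 859: h=9, bucket 9 nonempty → append to chain.
Insert 498: h=8, bucket 8 empty → new chain.
Insert 749: h=9, bucket 9 nonempty → append to chain.
Insert 330: h=0, bucket 0 empty → new chain.
Insert 926: h=6, bucket 6 empty → new chain.
Insert 751: h=1, bucket 1 nonempty → append to chain.
Final buckets:
0: 330
1: 341 -> 751
2: ∅
3: ∅
4: ∅
5: ∅
6: 926
7: ∅
8: 498
9: 479 -> 859 -> 749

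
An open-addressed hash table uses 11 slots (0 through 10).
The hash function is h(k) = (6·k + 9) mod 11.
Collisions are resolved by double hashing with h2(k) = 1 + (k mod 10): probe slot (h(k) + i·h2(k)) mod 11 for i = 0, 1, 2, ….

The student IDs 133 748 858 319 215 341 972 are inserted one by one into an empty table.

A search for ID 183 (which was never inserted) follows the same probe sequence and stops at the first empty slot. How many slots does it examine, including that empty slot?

133 hashes to 4; slot 4 is free → place at 4.
748 hashes to 9; slot 9 is free → place at 9.
858 hashes to 9, h2=9; 9 taken → place at 7.
319 hashes to 9, h2=10; 9 taken → place at 8.
215 hashes to 1; slot 1 is free → place at 1.
341 hashes to 9, h2=2; 9 taken → place at 0.
972 hashes to 0, h2=3; 0 taken → place at 3.
Table: [341, 215, ∅, 972, 133, ∅, ∅, 858, 319, 748, ∅]
Lookup 183: h=7, h2=4, probe 7,0,4,8,1,5 → slot 5 empty, not found.

6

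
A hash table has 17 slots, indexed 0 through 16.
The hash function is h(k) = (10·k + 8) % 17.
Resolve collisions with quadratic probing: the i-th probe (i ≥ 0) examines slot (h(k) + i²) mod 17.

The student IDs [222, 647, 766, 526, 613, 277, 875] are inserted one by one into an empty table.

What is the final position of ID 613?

222 hashes to 1; slot 1 is free → place at 1.
647 hashes to 1; 1 taken → place at 2.
766 hashes to 1; 1,2 taken → place at 5.
526 hashes to 15; slot 15 is free → place at 15.
613 hashes to 1; 1,2,5 taken → place at 10.
277 hashes to 7; slot 7 is free → place at 7.
875 hashes to 3; slot 3 is free → place at 3.
Table: [_, 222, 647, 875, _, 766, _, 277, _, _, 613, _, _, _, _, 526, _]

10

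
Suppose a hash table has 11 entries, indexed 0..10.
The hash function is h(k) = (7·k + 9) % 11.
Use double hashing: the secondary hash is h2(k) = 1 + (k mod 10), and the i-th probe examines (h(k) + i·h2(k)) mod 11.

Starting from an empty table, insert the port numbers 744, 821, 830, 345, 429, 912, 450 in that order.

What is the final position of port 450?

744 hashes to 3; slot 3 is free => place at 3.
821 hashes to 3, h2=2; 3 taken => place at 5.
830 hashes to 0; slot 0 is free => place at 0.
345 hashes to 4; slot 4 is free => place at 4.
429 hashes to 9; slot 9 is free => place at 9.
912 hashes to 2; slot 2 is free => place at 2.
450 hashes to 2, h2=1; 2,3,4,5 taken => place at 6.
Table: [830, ., 912, 744, 345, 821, 450, ., ., 429, .]

6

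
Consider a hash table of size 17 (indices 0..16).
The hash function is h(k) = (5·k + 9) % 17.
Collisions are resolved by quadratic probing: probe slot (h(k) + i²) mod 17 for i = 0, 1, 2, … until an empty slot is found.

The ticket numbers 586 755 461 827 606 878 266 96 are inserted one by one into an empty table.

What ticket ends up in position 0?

878

586 hashes to 15; slot 15 is free → place at 15.
755 hashes to 10; slot 10 is free → place at 10.
461 hashes to 2; slot 2 is free → place at 2.
827 hashes to 13; slot 13 is free → place at 13.
606 hashes to 13; 13 taken → place at 14.
878 hashes to 13; 13,14 taken → place at 0.
266 hashes to 13; 13,14,0 taken → place at 5.
96 hashes to 13; 13,14,0,5 taken → place at 12.
Table: [878, -, 461, -, -, 266, -, -, -, -, 755, -, 96, 827, 606, 586, -]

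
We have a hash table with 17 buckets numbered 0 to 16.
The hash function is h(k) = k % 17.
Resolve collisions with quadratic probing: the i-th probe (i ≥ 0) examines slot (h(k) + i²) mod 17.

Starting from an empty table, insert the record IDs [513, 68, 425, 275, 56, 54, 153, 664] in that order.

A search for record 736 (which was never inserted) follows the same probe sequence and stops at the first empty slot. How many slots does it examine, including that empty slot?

2

Insert 513: h=3, slot 3 empty -> index 3.
Insert 68: h=0, slot 0 empty -> index 0.
Insert 425: h=0, slot 0 occupied -> index 1.
Insert 275: h=3, slot 3 occupied -> index 4.
Insert 56: h=5, slot 5 empty -> index 5.
Insert 54: h=3, slots 3,4 occupied -> index 7.
Insert 153: h=0, slots 0,1,4 occupied -> index 9.
Insert 664: h=1, slot 1 occupied -> index 2.
Table: [68, 425, 664, 513, 275, 56, _, 54, _, 153, _, _, _, _, _, _, _]
Lookup 736: h=5, probe 5,6 → slot 6 empty, not found.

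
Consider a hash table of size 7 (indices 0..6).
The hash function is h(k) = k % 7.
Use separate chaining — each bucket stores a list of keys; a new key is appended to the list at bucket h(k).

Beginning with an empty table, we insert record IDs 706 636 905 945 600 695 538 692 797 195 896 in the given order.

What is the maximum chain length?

6

Insert 706: h=6, bucket 6 empty → new chain.
Insert 636: h=6, bucket 6 nonempty → append to chain.
Insert 905: h=2, bucket 2 empty → new chain.
Insert 945: h=0, bucket 0 empty → new chain.
Insert 600: h=5, bucket 5 empty → new chain.
Insert 695: h=2, bucket 2 nonempty → append to chain.
Insert 538: h=6, bucket 6 nonempty → append to chain.
Insert 692: h=6, bucket 6 nonempty → append to chain.
Insert 797: h=6, bucket 6 nonempty → append to chain.
Insert 195: h=6, bucket 6 nonempty → append to chain.
Insert 896: h=0, bucket 0 nonempty → append to chain.
Final buckets:
0: 945 -> 896
1: ∅
2: 905 -> 695
3: ∅
4: ∅
5: 600
6: 706 -> 636 -> 538 -> 692 -> 797 -> 195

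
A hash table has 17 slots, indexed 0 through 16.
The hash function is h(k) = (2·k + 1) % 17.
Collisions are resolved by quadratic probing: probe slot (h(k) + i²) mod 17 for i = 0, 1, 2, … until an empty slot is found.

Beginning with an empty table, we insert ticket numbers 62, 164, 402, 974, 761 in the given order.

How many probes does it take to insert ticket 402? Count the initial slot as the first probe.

62: h=6 -> slot 6
164: h=6, probe 6,7 -> slot 7
402: h=6, probe 6,7,10 -> slot 10
974: h=11 -> slot 11
761: h=10, probe 10,11,14 -> slot 14
Table: [., ., ., ., ., ., 62, 164, ., ., 402, 974, ., ., 761, ., .]

3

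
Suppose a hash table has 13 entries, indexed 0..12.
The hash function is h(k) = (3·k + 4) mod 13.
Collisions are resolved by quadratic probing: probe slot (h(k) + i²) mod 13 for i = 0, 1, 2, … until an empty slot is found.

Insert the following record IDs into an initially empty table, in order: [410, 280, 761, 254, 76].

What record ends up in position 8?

254

410: h=12 -> slot 12
280: h=12, probe 12,0 -> slot 0
761: h=12, probe 12,0,3 -> slot 3
254: h=12, probe 12,0,3,8 -> slot 8
76: h=11 -> slot 11
Table: [280, —, —, 761, —, —, —, —, 254, —, —, 76, 410]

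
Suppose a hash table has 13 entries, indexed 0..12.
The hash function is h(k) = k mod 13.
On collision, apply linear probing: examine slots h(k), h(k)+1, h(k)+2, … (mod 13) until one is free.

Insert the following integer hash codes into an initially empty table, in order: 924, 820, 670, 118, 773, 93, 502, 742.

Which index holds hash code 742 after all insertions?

5

924 hashes to 1; slot 1 is free -> place at 1.
820 hashes to 1; 1 taken -> place at 2.
670 hashes to 7; slot 7 is free -> place at 7.
118 hashes to 1; 1,2 taken -> place at 3.
773 hashes to 6; slot 6 is free -> place at 6.
93 hashes to 2; 2,3 taken -> place at 4.
502 hashes to 8; slot 8 is free -> place at 8.
742 hashes to 1; 1,2,3,4 taken -> place at 5.
Table: [-, 924, 820, 118, 93, 742, 773, 670, 502, -, -, -, -]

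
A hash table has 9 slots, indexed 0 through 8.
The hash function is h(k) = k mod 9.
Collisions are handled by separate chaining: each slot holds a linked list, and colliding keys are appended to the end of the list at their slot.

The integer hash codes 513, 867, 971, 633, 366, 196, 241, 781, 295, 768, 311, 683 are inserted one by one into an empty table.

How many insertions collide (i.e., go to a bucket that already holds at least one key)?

6

Insert 513: h=0, bucket 0 empty → new chain.
Insert 867: h=3, bucket 3 empty → new chain.
Insert 971: h=8, bucket 8 empty → new chain.
Insert 633: h=3, bucket 3 nonempty → append to chain.
Insert 366: h=6, bucket 6 empty → new chain.
Insert 196: h=7, bucket 7 empty → new chain.
Insert 241: h=7, bucket 7 nonempty → append to chain.
Insert 781: h=7, bucket 7 nonempty → append to chain.
Insert 295: h=7, bucket 7 nonempty → append to chain.
Insert 768: h=3, bucket 3 nonempty → append to chain.
Insert 311: h=5, bucket 5 empty → new chain.
Insert 683: h=8, bucket 8 nonempty → append to chain.
Final buckets:
0: 513
1: ∅
2: ∅
3: 867 -> 633 -> 768
4: ∅
5: 311
6: 366
7: 196 -> 241 -> 781 -> 295
8: 971 -> 683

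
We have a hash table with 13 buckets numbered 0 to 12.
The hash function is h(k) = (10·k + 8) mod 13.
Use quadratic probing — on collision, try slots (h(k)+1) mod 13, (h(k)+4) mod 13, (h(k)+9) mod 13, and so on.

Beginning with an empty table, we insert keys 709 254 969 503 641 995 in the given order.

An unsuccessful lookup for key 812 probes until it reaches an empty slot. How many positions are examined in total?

709 hashes to 0; slot 0 is free -> place at 0.
254 hashes to 0; 0 taken -> place at 1.
969 hashes to 0; 0,1 taken -> place at 4.
503 hashes to 7; slot 7 is free -> place at 7.
641 hashes to 9; slot 9 is free -> place at 9.
995 hashes to 0; 0,1,4,9 taken -> place at 3.
Table: [709, 254, _, 995, 969, _, _, 503, _, 641, _, _, _]
Lookup 812: h=3, probe 3,4,7,12 → slot 12 empty, not found.

4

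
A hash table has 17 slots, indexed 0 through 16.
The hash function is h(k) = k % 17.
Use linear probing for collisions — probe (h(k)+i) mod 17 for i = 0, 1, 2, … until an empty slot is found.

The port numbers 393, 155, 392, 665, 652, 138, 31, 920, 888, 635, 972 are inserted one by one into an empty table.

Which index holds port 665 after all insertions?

4

393: h=2 -> slot 2
155: h=2, probe 2,3 -> slot 3
392: h=1 -> slot 1
665: h=2, probe 2,3,4 -> slot 4
652: h=6 -> slot 6
138: h=2, probe 2,3,4,5 -> slot 5
31: h=14 -> slot 14
920: h=2, probe 2,3,4,5,6,7 -> slot 7
888: h=4, probe 4,5,6,7,8 -> slot 8
635: h=6, probe 6,7,8,9 -> slot 9
972: h=3, probe 3,4,5,6,7,8,9,10 -> slot 10
Table: [., 392, 393, 155, 665, 138, 652, 920, 888, 635, 972, ., ., ., 31, ., .]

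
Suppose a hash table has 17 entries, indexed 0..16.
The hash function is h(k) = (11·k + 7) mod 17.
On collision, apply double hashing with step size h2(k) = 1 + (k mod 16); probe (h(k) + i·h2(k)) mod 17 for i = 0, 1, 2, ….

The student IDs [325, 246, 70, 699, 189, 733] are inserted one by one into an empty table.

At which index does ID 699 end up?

7

Insert 325: h=12, slot 12 empty => index 12.
Insert 246: h=10, slot 10 empty => index 10.
Insert 70: h=12, h2=7, slot 12 occupied => index 2.
Insert 699: h=12, h2=12, slot 12 occupied => index 7.
Insert 189: h=12, h2=14, slot 12 occupied => index 9.
Insert 733: h=12, h2=14, slots 12,9 occupied => index 6.
Table: [∅, ∅, 70, ∅, ∅, ∅, 733, 699, ∅, 189, 246, ∅, 325, ∅, ∅, ∅, ∅]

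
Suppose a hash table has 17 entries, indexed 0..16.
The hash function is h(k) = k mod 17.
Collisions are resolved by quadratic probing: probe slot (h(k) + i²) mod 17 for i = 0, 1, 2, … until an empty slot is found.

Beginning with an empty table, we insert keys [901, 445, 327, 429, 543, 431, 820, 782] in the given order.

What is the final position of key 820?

8

901 hashes to 0; slot 0 is free -> place at 0.
445 hashes to 3; slot 3 is free -> place at 3.
327 hashes to 4; slot 4 is free -> place at 4.
429 hashes to 4; 4 taken -> place at 5.
543 hashes to 16; slot 16 is free -> place at 16.
431 hashes to 6; slot 6 is free -> place at 6.
820 hashes to 4; 4,5 taken -> place at 8.
782 hashes to 0; 0 taken -> place at 1.
Table: [901, 782, ., 445, 327, 429, 431, ., 820, ., ., ., ., ., ., ., 543]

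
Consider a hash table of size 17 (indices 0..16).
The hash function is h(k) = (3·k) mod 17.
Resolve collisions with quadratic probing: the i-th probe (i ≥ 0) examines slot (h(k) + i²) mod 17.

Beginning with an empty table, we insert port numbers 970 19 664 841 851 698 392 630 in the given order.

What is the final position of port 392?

970 hashes to 3; slot 3 is free => place at 3.
19 hashes to 6; slot 6 is free => place at 6.
664 hashes to 3; 3 taken => place at 4.
841 hashes to 7; slot 7 is free => place at 7.
851 hashes to 3; 3,4,7 taken => place at 12.
698 hashes to 3; 3,4,7,12 taken => place at 2.
392 hashes to 3; 3,4,7,12,2 taken => place at 11.
630 hashes to 3; 3,4,7,12,2,11 taken => place at 5.
Table: [—, —, 698, 970, 664, 630, 19, 841, —, —, —, 392, 851, —, —, —, —]

11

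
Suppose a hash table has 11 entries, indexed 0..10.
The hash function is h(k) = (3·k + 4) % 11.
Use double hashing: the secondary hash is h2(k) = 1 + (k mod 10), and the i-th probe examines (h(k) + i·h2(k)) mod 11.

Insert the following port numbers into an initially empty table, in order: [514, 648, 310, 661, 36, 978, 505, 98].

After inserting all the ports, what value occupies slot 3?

505

Insert 514: h=6, slot 6 empty => index 6.
Insert 648: h=1, slot 1 empty => index 1.
Insert 310: h=10, slot 10 empty => index 10.
Insert 661: h=7, slot 7 empty => index 7.
Insert 36: h=2, slot 2 empty => index 2.
Insert 978: h=1, h2=9, slots 1,10 occupied => index 8.
Insert 505: h=1, h2=6, slots 1,7,2,8 occupied => index 3.
Insert 98: h=1, h2=9, slots 1,10,8,6 occupied => index 4.
Table: [—, 648, 36, 505, 98, —, 514, 661, 978, —, 310]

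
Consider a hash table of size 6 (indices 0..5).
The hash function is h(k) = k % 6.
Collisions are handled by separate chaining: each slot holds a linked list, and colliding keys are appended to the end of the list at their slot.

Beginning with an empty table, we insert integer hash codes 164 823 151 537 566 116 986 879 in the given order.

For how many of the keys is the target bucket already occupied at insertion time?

Insert 164: h=2, bucket 2 empty -> new chain.
Insert 823: h=1, bucket 1 empty -> new chain.
Insert 151: h=1, bucket 1 nonempty -> append to chain.
Insert 537: h=3, bucket 3 empty -> new chain.
Insert 566: h=2, bucket 2 nonempty -> append to chain.
Insert 116: h=2, bucket 2 nonempty -> append to chain.
Insert 986: h=2, bucket 2 nonempty -> append to chain.
Insert 879: h=3, bucket 3 nonempty -> append to chain.
Final buckets:
0: —
1: 823 -> 151
2: 164 -> 566 -> 116 -> 986
3: 537 -> 879
4: —
5: —

5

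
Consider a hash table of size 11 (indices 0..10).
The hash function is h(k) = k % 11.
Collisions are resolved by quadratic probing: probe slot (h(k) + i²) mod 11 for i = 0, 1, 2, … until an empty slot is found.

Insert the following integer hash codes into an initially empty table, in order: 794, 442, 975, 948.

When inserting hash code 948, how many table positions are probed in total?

3

794: h=2 → slot 2
442: h=2, probe 2,3 → slot 3
975: h=7 → slot 7
948: h=2, probe 2,3,6 → slot 6
Table: [∅, ∅, 794, 442, ∅, ∅, 948, 975, ∅, ∅, ∅]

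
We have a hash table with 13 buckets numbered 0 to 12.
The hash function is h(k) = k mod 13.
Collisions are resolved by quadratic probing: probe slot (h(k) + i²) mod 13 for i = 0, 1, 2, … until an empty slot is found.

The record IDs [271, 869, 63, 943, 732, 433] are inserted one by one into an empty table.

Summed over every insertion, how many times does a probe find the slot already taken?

Insert 271: h=11, slot 11 empty → index 11.
Insert 869: h=11, slot 11 occupied → index 12.
Insert 63: h=11, slots 11,12 occupied → index 2.
Insert 943: h=7, slot 7 empty → index 7.
Insert 732: h=4, slot 4 empty → index 4.
Insert 433: h=4, slot 4 occupied → index 5.
Table: [-, -, 63, -, 732, 433, -, 943, -, -, -, 271, 869]

4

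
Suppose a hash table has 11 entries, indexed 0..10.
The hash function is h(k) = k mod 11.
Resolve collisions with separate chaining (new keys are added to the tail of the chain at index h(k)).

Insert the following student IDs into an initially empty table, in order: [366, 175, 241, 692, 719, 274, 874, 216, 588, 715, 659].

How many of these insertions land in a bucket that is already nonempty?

Insert 366: h=3, bucket 3 empty → new chain.
Insert 175: h=10, bucket 10 empty → new chain.
Insert 241: h=10, bucket 10 nonempty → append to chain.
Insert 692: h=10, bucket 10 nonempty → append to chain.
Insert 719: h=4, bucket 4 empty → new chain.
Insert 274: h=10, bucket 10 nonempty → append to chain.
Insert 874: h=5, bucket 5 empty → new chain.
Insert 216: h=7, bucket 7 empty → new chain.
Insert 588: h=5, bucket 5 nonempty → append to chain.
Insert 715: h=0, bucket 0 empty → new chain.
Insert 659: h=10, bucket 10 nonempty → append to chain.
Final buckets:
0: 715
1: —
2: —
3: 366
4: 719
5: 874 -> 588
6: —
7: 216
8: —
9: —
10: 175 -> 241 -> 692 -> 274 -> 659

5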